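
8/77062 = 4/38531 = 0.00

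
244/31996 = 61/7999 = 0.01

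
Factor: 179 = 179^1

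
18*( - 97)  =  -1746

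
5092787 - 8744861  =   - 3652074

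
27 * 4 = 108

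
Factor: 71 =71^1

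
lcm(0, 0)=0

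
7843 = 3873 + 3970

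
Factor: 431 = 431^1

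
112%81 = 31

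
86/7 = 12  +  2/7 =12.29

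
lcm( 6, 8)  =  24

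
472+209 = 681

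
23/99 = 23/99 = 0.23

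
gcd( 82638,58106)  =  2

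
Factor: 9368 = 2^3*1171^1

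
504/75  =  6+18/25=6.72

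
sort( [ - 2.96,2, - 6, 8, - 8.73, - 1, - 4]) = [ -8.73, - 6, - 4, - 2.96,-1, 2,8]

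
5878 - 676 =5202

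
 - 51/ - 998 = 51/998  =  0.05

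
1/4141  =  1/4141 = 0.00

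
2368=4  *592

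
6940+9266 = 16206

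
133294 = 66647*2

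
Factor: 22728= 2^3*3^1*947^1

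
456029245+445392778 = 901422023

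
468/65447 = 468/65447 = 0.01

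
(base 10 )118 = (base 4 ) 1312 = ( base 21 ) 5d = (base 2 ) 1110110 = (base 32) 3M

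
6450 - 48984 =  - 42534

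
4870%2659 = 2211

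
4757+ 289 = 5046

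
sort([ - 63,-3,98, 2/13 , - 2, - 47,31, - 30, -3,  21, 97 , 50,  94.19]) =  [ - 63,-47, - 30, - 3,-3 , -2, 2/13, 21, 31, 50,94.19 , 97, 98 ] 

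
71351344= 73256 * 974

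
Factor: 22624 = 2^5*7^1*101^1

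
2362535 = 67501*35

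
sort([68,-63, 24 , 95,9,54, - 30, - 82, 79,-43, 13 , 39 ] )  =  [ - 82, - 63, - 43, - 30,9,13,24,39, 54,  68,  79, 95]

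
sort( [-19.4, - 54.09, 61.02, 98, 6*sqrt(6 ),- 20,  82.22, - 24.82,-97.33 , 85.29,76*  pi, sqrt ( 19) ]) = [ - 97.33, - 54.09,-24.82, - 20,  -  19.4 , sqrt(19),6*sqrt(6), 61.02, 82.22, 85.29,98, 76*pi ]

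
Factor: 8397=3^3  *311^1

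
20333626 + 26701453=47035079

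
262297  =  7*37471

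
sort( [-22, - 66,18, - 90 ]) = [-90, - 66, - 22,18]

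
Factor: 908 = 2^2* 227^1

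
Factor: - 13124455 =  - 5^1*37^1 * 61^1*1163^1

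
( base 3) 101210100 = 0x1eba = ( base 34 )6RC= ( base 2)1111010111010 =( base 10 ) 7866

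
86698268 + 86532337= 173230605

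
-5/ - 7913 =5/7913 = 0.00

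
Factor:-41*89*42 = - 153258 = - 2^1*3^1* 7^1*41^1*89^1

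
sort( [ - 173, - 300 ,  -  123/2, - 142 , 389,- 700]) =[ - 700,-300, - 173 , - 142, - 123/2 , 389]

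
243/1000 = 243/1000 =0.24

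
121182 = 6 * 20197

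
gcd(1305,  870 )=435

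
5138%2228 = 682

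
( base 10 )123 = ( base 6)323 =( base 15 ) 83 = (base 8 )173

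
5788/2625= 2 + 538/2625=2.20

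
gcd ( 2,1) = 1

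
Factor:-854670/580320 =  - 2^(-4 )*3^( - 1)* 13^(-1 )*919^1=-919/624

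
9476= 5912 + 3564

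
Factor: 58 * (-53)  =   - 3074 = - 2^1*29^1*53^1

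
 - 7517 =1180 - 8697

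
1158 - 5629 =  - 4471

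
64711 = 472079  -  407368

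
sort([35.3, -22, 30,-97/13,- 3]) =[-22, - 97/13,-3,30,  35.3 ] 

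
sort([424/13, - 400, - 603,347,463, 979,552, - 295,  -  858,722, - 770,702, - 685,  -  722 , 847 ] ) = [  -  858, - 770,-722, - 685, - 603, - 400, - 295,  424/13 , 347,463,552, 702,722,847, 979]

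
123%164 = 123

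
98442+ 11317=109759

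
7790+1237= 9027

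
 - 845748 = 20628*( - 41) 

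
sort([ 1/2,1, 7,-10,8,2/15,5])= [ - 10 , 2/15,1/2, 1, 5, 7, 8 ] 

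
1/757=1/757 = 0.00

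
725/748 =725/748 = 0.97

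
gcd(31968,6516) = 36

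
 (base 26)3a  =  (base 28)34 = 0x58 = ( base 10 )88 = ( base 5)323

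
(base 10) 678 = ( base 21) 1B6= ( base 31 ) LR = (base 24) 146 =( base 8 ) 1246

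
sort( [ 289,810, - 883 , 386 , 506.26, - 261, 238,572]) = [-883, - 261,238,289, 386,506.26 , 572 , 810 ] 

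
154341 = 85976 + 68365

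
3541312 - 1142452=2398860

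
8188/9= 8188/9 = 909.78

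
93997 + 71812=165809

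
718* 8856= 6358608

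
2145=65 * 33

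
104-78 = 26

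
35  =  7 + 28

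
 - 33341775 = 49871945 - 83213720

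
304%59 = 9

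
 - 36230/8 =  - 18115/4=   -4528.75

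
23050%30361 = 23050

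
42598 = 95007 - 52409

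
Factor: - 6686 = -2^1*3343^1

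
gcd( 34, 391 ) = 17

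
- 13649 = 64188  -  77837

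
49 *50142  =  2456958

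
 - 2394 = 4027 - 6421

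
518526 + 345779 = 864305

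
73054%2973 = 1702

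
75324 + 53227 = 128551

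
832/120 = 104/15 = 6.93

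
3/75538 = 3/75538 = 0.00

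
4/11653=4/11653 = 0.00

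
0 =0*134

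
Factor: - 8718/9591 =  - 2906/3197 = - 2^1*23^( -1 )*139^( - 1 )*1453^1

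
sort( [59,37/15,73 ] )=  [37/15,59,73] 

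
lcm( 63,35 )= 315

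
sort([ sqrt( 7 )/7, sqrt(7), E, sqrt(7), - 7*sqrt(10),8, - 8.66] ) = [ - 7*sqrt(10),-8.66,sqrt ( 7) /7,sqrt( 7)  ,  sqrt(7 ),E,8 ]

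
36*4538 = 163368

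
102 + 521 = 623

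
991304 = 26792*37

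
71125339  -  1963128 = 69162211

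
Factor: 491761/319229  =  47^1*73^ ( -1 )*4373^( -1)*10463^1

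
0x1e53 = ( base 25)cad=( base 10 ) 7763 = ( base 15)2478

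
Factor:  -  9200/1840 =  - 5 = -5^1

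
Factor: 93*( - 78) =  - 2^1*3^2*13^1*31^1=- 7254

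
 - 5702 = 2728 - 8430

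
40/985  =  8/197 = 0.04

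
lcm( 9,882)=882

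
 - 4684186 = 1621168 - 6305354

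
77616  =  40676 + 36940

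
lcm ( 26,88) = 1144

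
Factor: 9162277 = 2203^1*4159^1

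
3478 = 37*94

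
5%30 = 5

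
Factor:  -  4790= - 2^1*5^1*479^1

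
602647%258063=86521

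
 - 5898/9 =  - 656 + 2/3 = - 655.33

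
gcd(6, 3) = 3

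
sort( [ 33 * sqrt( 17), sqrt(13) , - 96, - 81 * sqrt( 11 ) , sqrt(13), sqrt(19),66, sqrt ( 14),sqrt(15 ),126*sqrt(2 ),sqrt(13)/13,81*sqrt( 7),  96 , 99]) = [  -  81 * sqrt(11),  -  96 , sqrt ( 13)/13,sqrt( 13 ), sqrt (13),sqrt( 14),sqrt(15),sqrt( 19),66,96,99,  33 * sqrt(17), 126*sqrt(2 ),  81 * sqrt(7) ] 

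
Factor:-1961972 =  - 2^2 * 490493^1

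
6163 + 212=6375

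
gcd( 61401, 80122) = 97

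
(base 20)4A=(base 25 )3F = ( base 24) 3I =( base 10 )90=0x5A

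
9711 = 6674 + 3037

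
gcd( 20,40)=20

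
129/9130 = 129/9130 = 0.01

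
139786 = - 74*( - 1889)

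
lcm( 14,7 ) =14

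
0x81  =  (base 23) 5e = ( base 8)201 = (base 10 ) 129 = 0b10000001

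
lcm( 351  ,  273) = 2457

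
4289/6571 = 4289/6571 = 0.65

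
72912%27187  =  18538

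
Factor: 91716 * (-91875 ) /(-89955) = 2^2 * 5^3*7^2 * 1999^( -1 )*7643^1 = 187253500/1999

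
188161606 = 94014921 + 94146685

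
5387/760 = 5387/760 = 7.09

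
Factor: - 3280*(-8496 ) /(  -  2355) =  -2^8*3^1*41^1*59^1*157^( - 1)  =  - 1857792/157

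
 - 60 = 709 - 769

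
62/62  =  1 =1.00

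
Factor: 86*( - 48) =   -  2^5*3^1*43^1= -4128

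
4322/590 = 2161/295 = 7.33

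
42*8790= 369180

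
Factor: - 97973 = - 97973^1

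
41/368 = 41/368= 0.11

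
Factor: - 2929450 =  - 2^1*5^2*41^1 * 1429^1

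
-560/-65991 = 560/65991= 0.01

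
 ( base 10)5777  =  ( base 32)5KH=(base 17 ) 12ge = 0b1011010010001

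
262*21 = 5502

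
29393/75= 29393/75 = 391.91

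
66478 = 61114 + 5364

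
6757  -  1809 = 4948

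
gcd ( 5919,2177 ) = 1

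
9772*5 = 48860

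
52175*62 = 3234850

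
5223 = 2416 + 2807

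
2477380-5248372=  -  2770992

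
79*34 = 2686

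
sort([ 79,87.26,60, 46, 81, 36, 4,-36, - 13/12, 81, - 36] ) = [ - 36, - 36, - 13/12,4, 36 , 46 , 60,79,81, 81,87.26] 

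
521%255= 11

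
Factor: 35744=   2^5*1117^1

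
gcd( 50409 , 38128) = 1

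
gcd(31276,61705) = 7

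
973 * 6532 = 6355636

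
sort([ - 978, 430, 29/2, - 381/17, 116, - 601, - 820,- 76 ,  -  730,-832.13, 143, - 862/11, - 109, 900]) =[  -  978,  -  832.13, - 820,-730,-601,-109,-862/11, - 76, - 381/17,29/2, 116, 143, 430, 900]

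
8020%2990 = 2040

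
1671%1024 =647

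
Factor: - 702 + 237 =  - 465 = - 3^1*5^1*31^1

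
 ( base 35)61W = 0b1110011111001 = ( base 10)7417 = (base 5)214132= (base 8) 16371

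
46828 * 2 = 93656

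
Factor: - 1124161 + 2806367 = 2^1*841103^1 =1682206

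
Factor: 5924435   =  5^1*11^1*107717^1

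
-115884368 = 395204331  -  511088699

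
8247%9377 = 8247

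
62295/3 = 20765 = 20765.00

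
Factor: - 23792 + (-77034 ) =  - 100826=-2^1*11^1 * 4583^1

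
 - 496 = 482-978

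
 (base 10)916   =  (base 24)1E4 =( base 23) 1GJ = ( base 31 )TH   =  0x394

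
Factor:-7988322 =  - 2^1*3^1*19^1*79^1 *887^1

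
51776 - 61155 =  - 9379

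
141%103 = 38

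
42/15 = 14/5 = 2.80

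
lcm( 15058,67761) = 135522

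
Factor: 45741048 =2^3 * 3^1*59^1 * 32303^1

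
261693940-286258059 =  - 24564119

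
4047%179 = 109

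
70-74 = -4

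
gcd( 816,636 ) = 12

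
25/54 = 25/54 = 0.46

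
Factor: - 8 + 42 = 2^1  *17^1 = 34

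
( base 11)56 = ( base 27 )27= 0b111101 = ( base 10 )61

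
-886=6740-7626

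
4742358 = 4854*977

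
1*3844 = 3844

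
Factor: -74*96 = -2^6*3^1*37^1 =- 7104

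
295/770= 59/154 = 0.38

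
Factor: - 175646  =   - 2^1*31^1*2833^1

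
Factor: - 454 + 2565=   2111  =  2111^1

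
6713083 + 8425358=15138441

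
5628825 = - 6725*(-837) 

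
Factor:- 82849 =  - 13^1*6373^1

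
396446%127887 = 12785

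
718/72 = 9 + 35/36 = 9.97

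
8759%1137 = 800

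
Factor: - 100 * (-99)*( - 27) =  - 2^2 * 3^5*5^2*11^1=- 267300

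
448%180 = 88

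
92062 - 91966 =96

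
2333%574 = 37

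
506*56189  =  28431634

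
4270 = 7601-3331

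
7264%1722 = 376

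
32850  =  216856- 184006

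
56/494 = 28/247 = 0.11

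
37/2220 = 1/60 = 0.02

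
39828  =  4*9957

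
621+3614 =4235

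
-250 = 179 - 429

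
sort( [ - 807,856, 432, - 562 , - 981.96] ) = [ - 981.96, - 807, - 562,432,856 ] 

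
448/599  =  448/599 = 0.75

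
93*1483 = 137919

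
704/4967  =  704/4967  =  0.14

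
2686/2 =1343=1343.00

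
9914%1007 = 851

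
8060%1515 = 485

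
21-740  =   - 719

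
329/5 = 65+4/5 =65.80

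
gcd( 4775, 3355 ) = 5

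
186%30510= 186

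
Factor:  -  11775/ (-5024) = 75/32 = 2^ ( - 5)*3^1*5^2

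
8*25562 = 204496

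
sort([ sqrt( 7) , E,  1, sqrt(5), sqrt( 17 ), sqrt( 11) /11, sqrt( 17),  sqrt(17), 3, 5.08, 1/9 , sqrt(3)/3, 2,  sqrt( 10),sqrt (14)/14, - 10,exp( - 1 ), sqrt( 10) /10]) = [ -10,1/9 , sqrt( 14)/14, sqrt(11) /11,  sqrt( 10) /10, exp(-1), sqrt( 3)/3,  1, 2,sqrt(5), sqrt( 7 ),E , 3 , sqrt(10 ), sqrt( 17),sqrt( 17 ), sqrt( 17),5.08] 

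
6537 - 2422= 4115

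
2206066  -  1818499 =387567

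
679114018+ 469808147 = 1148922165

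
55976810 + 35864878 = 91841688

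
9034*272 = 2457248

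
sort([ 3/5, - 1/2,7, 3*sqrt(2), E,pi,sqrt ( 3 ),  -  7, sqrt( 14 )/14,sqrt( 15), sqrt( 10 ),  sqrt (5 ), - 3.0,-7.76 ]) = [ - 7.76, - 7, - 3.0, - 1/2, sqrt( 14 ) /14,3/5,sqrt( 3),sqrt( 5 ),E , pi,sqrt( 10),  sqrt( 15), 3*sqrt(2), 7]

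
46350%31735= 14615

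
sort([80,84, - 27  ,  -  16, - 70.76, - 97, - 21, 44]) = [ - 97, - 70.76, - 27,- 21,-16,  44  ,  80, 84]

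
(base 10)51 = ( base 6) 123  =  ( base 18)2F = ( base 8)63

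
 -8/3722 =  - 4/1861  =  - 0.00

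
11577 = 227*51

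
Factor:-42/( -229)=2^1*3^1*7^1*229^( - 1)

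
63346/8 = 31673/4 = 7918.25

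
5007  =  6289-1282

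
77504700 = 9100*8517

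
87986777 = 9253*9509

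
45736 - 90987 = - 45251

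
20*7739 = 154780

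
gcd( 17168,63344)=592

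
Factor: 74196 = 2^2 * 3^4*229^1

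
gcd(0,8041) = 8041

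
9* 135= 1215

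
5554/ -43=-130 + 36/43 =-  129.16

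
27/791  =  27/791 = 0.03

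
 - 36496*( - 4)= 145984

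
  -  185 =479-664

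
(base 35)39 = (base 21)59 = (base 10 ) 114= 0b1110010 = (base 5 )424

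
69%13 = 4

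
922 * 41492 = 38255624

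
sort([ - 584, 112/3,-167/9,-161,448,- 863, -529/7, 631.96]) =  [ - 863, - 584, - 161 ,-529/7, - 167/9,  112/3,448, 631.96]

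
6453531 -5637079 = 816452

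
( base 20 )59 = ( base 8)155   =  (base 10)109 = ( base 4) 1231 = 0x6D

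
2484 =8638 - 6154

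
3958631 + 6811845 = 10770476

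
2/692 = 1/346 = 0.00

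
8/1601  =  8/1601 = 0.00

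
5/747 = 5/747 = 0.01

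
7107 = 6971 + 136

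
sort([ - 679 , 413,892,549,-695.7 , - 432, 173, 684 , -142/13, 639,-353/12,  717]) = [ - 695.7, - 679, - 432,- 353/12, - 142/13,  173 , 413,549, 639,684,717,892]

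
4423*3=13269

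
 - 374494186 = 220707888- 595202074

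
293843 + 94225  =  388068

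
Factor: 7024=2^4 * 439^1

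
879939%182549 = 149743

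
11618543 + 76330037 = 87948580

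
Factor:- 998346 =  - 2^1* 3^1 *227^1*733^1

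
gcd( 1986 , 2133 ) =3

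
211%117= 94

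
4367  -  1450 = 2917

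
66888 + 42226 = 109114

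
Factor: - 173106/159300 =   -  163/150= - 2^ (-1)  *3^( - 1) * 5^ ( - 2 )*163^1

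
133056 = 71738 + 61318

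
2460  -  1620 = 840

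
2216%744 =728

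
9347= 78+9269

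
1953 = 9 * 217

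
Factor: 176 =2^4*11^1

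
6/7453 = 6/7453= 0.00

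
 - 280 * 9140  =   - 2559200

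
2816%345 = 56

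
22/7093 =22/7093 = 0.00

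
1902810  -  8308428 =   -  6405618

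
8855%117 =80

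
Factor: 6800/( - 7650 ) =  - 2^3*3^(-2) = - 8/9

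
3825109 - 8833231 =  - 5008122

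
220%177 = 43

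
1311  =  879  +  432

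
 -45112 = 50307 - 95419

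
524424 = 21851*24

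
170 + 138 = 308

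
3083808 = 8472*364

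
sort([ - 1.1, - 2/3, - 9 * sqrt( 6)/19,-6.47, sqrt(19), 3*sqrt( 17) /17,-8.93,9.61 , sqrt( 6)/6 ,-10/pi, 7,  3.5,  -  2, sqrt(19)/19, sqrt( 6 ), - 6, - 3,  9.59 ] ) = [ - 8.93, - 6.47, - 6, - 10/pi, - 3, - 2, - 9 * sqrt( 6)/19, - 1.1 , - 2/3 , sqrt( 19 )/19, sqrt( 6)/6,  3 * sqrt( 17)/17, sqrt (6),3.5 , sqrt( 19 ), 7,9.59, 9.61]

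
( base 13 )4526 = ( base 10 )9665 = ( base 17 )1g79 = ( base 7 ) 40115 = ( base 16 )25c1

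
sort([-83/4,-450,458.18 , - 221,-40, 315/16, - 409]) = [ - 450,  -  409,-221,  -  40 , - 83/4, 315/16,458.18] 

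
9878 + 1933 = 11811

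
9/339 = 3/113  =  0.03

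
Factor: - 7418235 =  - 3^1 * 5^1*11^1*44959^1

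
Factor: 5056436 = 2^2*7^1*11^1*16417^1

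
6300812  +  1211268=7512080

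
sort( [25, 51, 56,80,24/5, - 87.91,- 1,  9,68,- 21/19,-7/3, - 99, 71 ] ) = [ - 99,-87.91,-7/3, - 21/19, - 1, 24/5, 9,25, 51,  56, 68 , 71,80 ]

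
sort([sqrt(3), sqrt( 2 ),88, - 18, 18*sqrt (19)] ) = [ -18, sqrt( 2 ), sqrt(3),18*sqrt(19),88] 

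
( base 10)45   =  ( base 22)21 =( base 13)36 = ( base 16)2d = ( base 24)1L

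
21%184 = 21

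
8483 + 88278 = 96761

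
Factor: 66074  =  2^1 * 33037^1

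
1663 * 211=350893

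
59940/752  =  79 + 133/188  =  79.71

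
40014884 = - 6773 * ( - 5908 ) 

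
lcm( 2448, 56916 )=227664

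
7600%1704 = 784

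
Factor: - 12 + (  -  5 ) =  - 17^1 = -17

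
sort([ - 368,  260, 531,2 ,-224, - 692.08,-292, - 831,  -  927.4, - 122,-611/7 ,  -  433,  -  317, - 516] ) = [ - 927.4,-831, - 692.08, - 516,- 433, - 368, - 317, - 292, - 224, - 122, - 611/7,2,260, 531]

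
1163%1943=1163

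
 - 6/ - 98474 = 3/49237= 0.00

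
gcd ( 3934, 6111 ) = 7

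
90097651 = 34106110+55991541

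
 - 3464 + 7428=3964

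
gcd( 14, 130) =2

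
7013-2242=4771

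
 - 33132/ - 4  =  8283/1 = 8283.00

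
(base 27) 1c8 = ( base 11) 885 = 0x425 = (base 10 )1061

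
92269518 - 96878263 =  - 4608745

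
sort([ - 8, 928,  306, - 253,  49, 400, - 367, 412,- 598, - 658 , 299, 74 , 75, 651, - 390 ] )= [ -658, - 598,-390, - 367, - 253,-8,49,74,  75,299, 306, 400,412,651, 928]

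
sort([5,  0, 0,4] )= [0, 0,4,5]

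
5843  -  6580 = -737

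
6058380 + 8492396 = 14550776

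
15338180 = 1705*8996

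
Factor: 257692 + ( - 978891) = -721199^1 = - 721199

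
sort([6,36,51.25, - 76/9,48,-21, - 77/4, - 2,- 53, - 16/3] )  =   [ - 53, - 21,  -  77/4, - 76/9 , - 16/3,- 2,6,36, 48,  51.25 ] 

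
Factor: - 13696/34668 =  - 2^5*3^( - 4) = - 32/81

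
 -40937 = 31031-71968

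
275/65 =4 + 3/13=4.23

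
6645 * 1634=10857930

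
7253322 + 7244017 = 14497339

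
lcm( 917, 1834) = 1834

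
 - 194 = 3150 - 3344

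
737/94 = 7 + 79/94 = 7.84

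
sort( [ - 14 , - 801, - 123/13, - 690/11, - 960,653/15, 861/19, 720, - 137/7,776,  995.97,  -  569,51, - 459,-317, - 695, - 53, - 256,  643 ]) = [ - 960 ,- 801,-695,-569, - 459, - 317, - 256,-690/11,  -  53, - 137/7, - 14, - 123/13, 653/15, 861/19  ,  51, 643, 720 , 776,995.97]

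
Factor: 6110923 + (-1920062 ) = 4190861^1 = 4190861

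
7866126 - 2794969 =5071157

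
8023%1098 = 337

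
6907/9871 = 6907/9871 = 0.70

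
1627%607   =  413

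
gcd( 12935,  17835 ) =5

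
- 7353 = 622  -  7975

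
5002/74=2501/37 = 67.59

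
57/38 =1 + 1/2 = 1.50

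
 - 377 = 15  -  392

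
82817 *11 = 910987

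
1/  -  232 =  - 1  +  231/232 = -0.00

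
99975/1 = 99975= 99975.00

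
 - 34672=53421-88093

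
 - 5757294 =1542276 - 7299570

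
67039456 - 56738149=10301307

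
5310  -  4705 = 605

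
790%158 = 0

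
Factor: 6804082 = 2^1*593^1*5737^1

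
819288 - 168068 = 651220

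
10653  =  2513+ 8140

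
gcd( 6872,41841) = 1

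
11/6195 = 11/6195 =0.00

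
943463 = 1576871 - 633408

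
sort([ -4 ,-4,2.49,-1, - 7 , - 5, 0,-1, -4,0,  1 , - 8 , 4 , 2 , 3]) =[-8,-7, - 5, - 4, - 4 , - 4 ,  -  1, - 1,0,0,  1,  2,2.49,3, 4]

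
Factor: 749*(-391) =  - 292859 = -7^1*17^1*23^1 * 107^1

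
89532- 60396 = 29136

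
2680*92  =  246560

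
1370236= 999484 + 370752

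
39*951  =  37089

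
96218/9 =96218/9=10690.89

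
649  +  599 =1248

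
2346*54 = 126684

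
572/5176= 143/1294  =  0.11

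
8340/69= 2780/23 = 120.87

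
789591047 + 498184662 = 1287775709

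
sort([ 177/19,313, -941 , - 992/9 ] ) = [ - 941, - 992/9, 177/19, 313]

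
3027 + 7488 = 10515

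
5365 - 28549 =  - 23184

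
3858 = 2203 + 1655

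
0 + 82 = 82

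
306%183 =123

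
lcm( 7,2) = 14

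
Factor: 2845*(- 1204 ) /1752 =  - 2^ ( - 1)*3^( - 1)* 5^1*7^1*43^1*73^( - 1) * 569^1   =  -856345/438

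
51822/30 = 8637/5 = 1727.40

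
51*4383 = 223533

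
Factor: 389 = 389^1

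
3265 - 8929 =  - 5664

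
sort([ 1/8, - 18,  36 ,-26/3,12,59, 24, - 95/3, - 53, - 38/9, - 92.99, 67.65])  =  [ - 92.99,-53,-95/3, - 18, -26/3, - 38/9,1/8, 12,24,36, 59,  67.65] 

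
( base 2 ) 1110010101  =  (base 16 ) 395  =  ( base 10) 917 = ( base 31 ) TI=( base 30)10H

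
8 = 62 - 54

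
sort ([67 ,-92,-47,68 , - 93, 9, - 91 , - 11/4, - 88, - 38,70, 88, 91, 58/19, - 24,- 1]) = [  -  93, -92, - 91, - 88,-47, - 38, - 24, - 11/4,- 1, 58/19,9, 67,68, 70, 88,91]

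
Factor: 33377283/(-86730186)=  - 2^(  -  1)*3^1*83^( - 1 )*174157^( - 1 ) * 3708587^1= -11125761/28910062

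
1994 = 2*997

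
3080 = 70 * 44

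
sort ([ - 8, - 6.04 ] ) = [ - 8, - 6.04]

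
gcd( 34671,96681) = 39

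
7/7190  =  7/7190 = 0.00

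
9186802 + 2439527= 11626329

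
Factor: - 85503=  - 3^1 * 11^1*2591^1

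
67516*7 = 472612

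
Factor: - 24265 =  - 5^1*23^1*211^1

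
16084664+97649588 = 113734252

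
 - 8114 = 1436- 9550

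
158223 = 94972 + 63251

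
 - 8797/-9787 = 8797/9787 =0.90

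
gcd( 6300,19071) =9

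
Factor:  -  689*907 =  - 13^1*53^1*907^1 = -  624923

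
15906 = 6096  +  9810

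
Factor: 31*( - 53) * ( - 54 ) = 2^1*3^3 * 31^1*53^1  =  88722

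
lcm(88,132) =264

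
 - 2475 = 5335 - 7810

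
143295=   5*28659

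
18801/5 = 18801/5 = 3760.20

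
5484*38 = 208392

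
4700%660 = 80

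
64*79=5056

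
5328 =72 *74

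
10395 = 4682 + 5713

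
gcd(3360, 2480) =80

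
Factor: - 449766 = -2^1*3^3 * 8329^1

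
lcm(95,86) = 8170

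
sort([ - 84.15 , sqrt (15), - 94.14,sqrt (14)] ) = [-94.14, - 84.15 , sqrt( 14 ),sqrt( 15 )]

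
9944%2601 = 2141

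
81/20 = 4 + 1/20 = 4.05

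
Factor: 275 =5^2*11^1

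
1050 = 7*150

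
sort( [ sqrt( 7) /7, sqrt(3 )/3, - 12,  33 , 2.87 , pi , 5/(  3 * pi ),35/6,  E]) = [ -12, sqrt(7)/7, 5/( 3 * pi), sqrt(3)/3,E, 2.87, pi, 35/6,  33]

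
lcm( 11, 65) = 715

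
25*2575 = 64375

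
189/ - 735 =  - 1 + 26/35 =- 0.26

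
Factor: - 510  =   - 2^1*3^1*5^1*17^1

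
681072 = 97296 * 7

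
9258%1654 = 988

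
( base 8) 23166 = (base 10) 9846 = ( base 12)5846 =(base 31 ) a7j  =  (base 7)40464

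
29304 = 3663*8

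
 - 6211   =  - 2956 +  - 3255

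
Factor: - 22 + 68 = 2^1*23^1 = 46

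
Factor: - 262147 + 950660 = 7^1* 41^1*2399^1 = 688513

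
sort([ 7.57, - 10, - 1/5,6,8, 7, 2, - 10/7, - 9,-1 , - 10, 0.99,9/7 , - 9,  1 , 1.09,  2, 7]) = [ - 10, - 10, - 9, - 9, - 10/7, - 1,  -  1/5, 0.99, 1, 1.09,  9/7, 2,  2, 6, 7, 7,7.57,8]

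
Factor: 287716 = 2^2*11^1*13^1*503^1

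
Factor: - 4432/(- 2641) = 2^4*19^(  -  1 )*139^( - 1)*277^1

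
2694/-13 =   -  2694/13 = - 207.23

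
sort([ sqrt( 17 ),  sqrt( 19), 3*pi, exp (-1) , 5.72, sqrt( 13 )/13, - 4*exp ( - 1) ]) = [  -  4*exp( - 1 ),sqrt(13 ) /13,exp (  -  1 ),sqrt(17),sqrt( 19),5.72,  3*pi] 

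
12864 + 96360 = 109224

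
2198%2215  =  2198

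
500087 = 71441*7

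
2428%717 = 277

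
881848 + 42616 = 924464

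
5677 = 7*811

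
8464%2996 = 2472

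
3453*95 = 328035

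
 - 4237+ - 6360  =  -10597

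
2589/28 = 2589/28 = 92.46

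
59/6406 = 59/6406  =  0.01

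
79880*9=718920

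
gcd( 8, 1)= 1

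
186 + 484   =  670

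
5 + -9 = -4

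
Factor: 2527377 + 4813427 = 2^2*17^1*41^1*2633^1 = 7340804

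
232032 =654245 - 422213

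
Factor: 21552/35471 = 2^4*3^1* 79^ (  -  1)=48/79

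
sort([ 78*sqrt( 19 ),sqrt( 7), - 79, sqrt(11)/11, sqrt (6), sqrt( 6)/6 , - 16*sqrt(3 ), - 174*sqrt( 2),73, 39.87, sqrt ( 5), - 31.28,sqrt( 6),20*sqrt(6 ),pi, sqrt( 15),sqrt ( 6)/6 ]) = [ - 174*sqrt( 2 ), - 79,-31.28, - 16*sqrt(3 ),sqrt( 11) /11, sqrt( 6 ) /6  ,  sqrt(6)/6,sqrt ( 5 ), sqrt( 6), sqrt(  6 ),sqrt(7), pi,sqrt(15),  39.87,20*sqrt( 6), 73, 78*sqrt(19)] 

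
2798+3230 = 6028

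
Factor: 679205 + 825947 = 2^7*11^1*1069^1 = 1505152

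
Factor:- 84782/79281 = -2^1*3^( - 2 )*23^(  -  1)* 383^( - 1)*42391^1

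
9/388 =9/388= 0.02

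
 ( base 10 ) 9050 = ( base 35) 7DK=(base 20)12CA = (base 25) EC0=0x235A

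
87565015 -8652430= 78912585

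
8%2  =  0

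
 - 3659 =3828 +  -7487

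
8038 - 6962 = 1076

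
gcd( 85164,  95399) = 1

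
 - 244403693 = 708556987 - 952960680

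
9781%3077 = 550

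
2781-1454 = 1327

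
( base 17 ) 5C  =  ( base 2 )1100001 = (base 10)97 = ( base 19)52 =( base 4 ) 1201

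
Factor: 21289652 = 2^2 * 19^1*37^1 * 67^1*113^1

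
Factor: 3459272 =2^3 * 181^1 *2389^1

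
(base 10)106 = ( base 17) 64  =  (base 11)97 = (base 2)1101010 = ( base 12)8a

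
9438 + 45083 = 54521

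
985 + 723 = 1708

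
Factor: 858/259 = 2^1 * 3^1*7^(-1)*11^1* 13^1*37^( - 1) 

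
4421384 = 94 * 47036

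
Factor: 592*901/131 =533392/131 = 2^4 *17^1*37^1 * 53^1*131^(  -  1 ) 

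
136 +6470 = 6606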